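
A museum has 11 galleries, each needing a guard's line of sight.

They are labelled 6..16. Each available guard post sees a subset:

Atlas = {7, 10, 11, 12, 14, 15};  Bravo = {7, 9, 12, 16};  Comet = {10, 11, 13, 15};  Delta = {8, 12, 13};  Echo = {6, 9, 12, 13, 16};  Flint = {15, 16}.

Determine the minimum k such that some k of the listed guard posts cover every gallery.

3

Take {Atlas, Delta, Echo}. Their union is {6, 7, 8, 9, 10, 11, 12, 13, 14, 15, 16}, which is all 11 galleries.
Only Echo contains 6, so Echo is forced; the remaining 6 galleries need at least 2 more guard posts (each remaining guard post adds at most 5) — so at least 3 guard posts are needed, and 3 is optimal.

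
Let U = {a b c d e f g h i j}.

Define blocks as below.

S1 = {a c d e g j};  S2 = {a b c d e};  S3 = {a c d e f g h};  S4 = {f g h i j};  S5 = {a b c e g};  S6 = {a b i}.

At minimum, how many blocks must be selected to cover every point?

Take {S2, S4}. Their union is {a, b, c, d, e, f, g, h, i, j}, which is all 10 points.
No single block has all 10 points (the largest, S3, has 7), so 2 is optimal.

2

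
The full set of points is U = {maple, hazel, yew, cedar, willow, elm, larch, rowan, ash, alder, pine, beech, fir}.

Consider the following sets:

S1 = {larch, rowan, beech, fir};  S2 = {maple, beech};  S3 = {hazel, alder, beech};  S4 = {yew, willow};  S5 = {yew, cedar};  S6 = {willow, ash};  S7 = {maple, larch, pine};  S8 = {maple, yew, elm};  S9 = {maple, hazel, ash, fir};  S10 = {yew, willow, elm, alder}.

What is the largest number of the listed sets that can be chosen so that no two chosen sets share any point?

4

S3, S5, S6, S7 are pairwise disjoint (S3={hazel,alder,beech}; S5={yew,cedar}; S6={willow,ash}; S7={maple,larch,pine}).
Every remaining set overlaps one of these, and no 5 of the listed sets are pairwise disjoint, so 4 is the maximum.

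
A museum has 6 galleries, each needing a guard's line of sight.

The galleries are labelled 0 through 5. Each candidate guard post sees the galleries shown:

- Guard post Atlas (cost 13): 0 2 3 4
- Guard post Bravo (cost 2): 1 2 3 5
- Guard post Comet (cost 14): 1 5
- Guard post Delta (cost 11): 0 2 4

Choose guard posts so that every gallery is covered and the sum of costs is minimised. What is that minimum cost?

13

Bravo, Delta together cover every gallery (Bravo ∪ Delta = {0, 1, 2, 3, 4, 5}); total cost 2 + 11 = 13.
No covering selection has total cost below 13.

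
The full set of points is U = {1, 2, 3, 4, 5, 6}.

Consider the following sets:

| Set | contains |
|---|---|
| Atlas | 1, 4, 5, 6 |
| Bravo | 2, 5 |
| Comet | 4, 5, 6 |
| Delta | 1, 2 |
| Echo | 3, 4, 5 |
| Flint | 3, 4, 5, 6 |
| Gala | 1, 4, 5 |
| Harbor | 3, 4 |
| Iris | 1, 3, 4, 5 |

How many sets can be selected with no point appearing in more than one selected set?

Delta, Echo are pairwise disjoint (Delta={1,2}; Echo={3,4,5}).
Every remaining set overlaps one of these, and no 3 of the listed sets are pairwise disjoint, so 2 is the maximum.

2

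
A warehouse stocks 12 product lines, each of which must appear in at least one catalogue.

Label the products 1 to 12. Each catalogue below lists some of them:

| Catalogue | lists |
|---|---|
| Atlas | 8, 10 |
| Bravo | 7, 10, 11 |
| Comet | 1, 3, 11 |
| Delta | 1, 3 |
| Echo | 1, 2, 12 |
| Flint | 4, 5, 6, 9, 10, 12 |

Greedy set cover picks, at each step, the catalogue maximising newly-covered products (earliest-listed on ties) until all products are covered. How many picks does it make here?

Greedy: pick Flint (covers 6 new) → pick Comet (covers 3 new) → pick Atlas (covers 1 new) → pick Bravo (covers 1 new) → pick Echo (covers 1 new). Total picks: 5.

5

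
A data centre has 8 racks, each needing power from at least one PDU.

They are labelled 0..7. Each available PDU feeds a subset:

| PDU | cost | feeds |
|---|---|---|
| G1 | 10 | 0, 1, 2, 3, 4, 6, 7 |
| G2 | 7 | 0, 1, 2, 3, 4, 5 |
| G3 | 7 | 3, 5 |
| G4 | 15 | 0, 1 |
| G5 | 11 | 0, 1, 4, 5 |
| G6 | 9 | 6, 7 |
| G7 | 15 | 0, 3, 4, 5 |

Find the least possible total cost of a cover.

16

G2, G6 together cover every rack (G2 ∪ G6 = {0, 1, 2, 3, 4, 5, 6, 7}); total cost 7 + 9 = 16.
No covering selection has total cost below 16.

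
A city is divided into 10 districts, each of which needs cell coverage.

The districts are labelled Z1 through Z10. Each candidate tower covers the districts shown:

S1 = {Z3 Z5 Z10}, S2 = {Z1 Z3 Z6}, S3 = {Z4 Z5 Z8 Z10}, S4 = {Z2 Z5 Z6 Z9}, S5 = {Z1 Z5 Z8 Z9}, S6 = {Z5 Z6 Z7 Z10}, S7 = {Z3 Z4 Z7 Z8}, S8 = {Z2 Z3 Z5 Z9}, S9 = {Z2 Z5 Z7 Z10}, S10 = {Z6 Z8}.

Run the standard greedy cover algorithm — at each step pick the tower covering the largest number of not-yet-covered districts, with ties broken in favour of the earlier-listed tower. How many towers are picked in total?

4

Greedy: pick S3 (covers 4 new) → pick S2 (covers 3 new) → pick S4 (covers 2 new) → pick S6 (covers 1 new). Total picks: 4.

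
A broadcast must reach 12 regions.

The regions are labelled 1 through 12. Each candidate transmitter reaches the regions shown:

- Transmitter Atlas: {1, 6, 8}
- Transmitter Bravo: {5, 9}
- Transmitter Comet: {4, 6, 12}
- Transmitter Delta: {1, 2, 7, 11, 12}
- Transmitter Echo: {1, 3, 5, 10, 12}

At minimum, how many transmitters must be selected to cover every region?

5

Atlas and Bravo and Comet and Delta and Echo together: Atlas ∪ Bravo ∪ Comet ∪ Delta ∪ Echo = {1, 2, 3, 4, 5, 6, 7, 8, 9, 10, 11, 12} — every region is covered.
No 4 of the 5 transmitters cover everything (all 5 combinations miss at least one region), so 5 is optimal.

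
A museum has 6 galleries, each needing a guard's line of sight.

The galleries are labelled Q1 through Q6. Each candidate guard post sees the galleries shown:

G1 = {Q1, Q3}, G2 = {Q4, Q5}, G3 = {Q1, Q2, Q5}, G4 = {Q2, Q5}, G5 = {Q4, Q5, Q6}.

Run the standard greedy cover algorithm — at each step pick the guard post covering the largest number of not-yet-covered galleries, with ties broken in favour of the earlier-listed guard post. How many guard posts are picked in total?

Greedy: pick G3 (covers 3 new) → pick G5 (covers 2 new) → pick G1 (covers 1 new). Total picks: 3.

3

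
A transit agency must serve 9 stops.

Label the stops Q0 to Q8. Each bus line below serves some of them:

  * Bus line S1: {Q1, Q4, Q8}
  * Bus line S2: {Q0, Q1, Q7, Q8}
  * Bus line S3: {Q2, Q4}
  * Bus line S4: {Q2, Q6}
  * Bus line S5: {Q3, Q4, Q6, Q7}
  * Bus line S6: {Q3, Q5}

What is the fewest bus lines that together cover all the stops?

S2 and S3 and S4 and S6 together: S2 ∪ S3 ∪ S4 ∪ S6 = {Q0, Q1, Q2, Q3, Q4, Q5, Q6, Q7, Q8} — every stop is covered.
No 3 of the 6 bus lines cover everything (all 20 combinations miss at least one stop), so 4 is optimal.

4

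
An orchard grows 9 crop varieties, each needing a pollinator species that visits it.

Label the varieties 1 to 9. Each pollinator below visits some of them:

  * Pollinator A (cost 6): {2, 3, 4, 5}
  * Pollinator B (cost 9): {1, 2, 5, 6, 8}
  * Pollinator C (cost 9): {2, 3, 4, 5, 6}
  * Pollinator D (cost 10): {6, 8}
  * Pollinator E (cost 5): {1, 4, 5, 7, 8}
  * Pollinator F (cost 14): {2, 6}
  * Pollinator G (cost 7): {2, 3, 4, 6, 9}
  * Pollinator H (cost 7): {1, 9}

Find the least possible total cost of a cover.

E, G together cover every variety (E ∪ G = {1, 2, 3, 4, 5, 6, 7, 8, 9}); total cost 5 + 7 = 12.
No covering selection has total cost below 12.

12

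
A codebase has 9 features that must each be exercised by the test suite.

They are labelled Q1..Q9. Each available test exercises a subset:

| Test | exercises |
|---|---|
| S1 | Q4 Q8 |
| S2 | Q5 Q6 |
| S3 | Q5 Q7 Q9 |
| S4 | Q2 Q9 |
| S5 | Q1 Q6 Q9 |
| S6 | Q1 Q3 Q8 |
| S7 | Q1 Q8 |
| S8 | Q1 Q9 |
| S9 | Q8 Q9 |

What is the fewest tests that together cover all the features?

S1 and S2 and S3 and S4 and S6 together: S1 ∪ S2 ∪ S3 ∪ S4 ∪ S6 = {Q1, Q2, Q3, Q4, Q5, Q6, Q7, Q8, Q9} — every feature is covered.
No 4 of the 9 tests cover everything (all 126 combinations miss at least one feature), so 5 is optimal.

5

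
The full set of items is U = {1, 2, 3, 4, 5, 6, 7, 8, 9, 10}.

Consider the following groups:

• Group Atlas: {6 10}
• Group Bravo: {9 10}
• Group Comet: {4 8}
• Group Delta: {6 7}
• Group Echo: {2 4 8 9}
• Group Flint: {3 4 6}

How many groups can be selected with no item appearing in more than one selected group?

Bravo, Comet, Delta are pairwise disjoint (Bravo={9,10}; Comet={4,8}; Delta={6,7}).
Every remaining group overlaps one of these, and no 4 of the listed groups are pairwise disjoint, so 3 is the maximum.

3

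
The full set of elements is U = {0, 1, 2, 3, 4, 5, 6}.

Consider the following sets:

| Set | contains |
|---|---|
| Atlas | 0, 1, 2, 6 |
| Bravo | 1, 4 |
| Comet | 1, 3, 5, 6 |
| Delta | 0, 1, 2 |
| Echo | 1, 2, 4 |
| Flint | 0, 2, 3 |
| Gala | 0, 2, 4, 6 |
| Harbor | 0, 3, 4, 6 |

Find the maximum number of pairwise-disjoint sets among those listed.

Bravo, Flint are pairwise disjoint (Bravo={1,4}; Flint={0,2,3}).
Every remaining set overlaps one of these, and no 3 of the listed sets are pairwise disjoint, so 2 is the maximum.

2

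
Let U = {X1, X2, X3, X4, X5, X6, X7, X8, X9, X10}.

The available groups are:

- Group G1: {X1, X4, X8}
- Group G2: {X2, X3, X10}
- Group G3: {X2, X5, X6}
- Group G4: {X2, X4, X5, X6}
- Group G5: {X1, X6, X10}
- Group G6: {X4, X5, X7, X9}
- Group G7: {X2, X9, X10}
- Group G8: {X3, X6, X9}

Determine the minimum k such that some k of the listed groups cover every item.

G1, G2, G5, and G6 cover everything between them: the union {X1, X2, X3, X4, X5, X6, X7, X8, X9, X10} is all of U.
Only G1 contains X8, so G1 is forced; the remaining 7 items need at least 3 more groups (each remaining group adds at most 3) — so at least 4 groups are needed, and 4 is optimal.

4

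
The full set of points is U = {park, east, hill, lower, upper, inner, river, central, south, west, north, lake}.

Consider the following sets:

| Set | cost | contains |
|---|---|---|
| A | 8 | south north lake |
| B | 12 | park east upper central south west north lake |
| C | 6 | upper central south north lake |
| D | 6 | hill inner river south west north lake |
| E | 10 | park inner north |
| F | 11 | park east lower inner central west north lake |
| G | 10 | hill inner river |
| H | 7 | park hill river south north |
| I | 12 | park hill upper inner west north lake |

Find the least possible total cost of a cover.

C, D, F together cover every point (C ∪ D ∪ F = {park, east, hill, lower, upper, inner, river, central, south, west, north, lake}); total cost 6 + 6 + 11 = 23.
No covering selection has total cost below 23.

23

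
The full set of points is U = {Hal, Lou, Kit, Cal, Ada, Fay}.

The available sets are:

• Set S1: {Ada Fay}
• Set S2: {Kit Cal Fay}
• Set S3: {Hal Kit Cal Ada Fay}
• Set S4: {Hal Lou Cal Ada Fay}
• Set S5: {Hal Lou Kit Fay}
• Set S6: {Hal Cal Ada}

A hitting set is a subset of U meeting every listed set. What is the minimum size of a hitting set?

2

The 2 points {Hal, Fay} hit every set.
No single point lies in every set, so at least 2 are needed and 2 is optimal.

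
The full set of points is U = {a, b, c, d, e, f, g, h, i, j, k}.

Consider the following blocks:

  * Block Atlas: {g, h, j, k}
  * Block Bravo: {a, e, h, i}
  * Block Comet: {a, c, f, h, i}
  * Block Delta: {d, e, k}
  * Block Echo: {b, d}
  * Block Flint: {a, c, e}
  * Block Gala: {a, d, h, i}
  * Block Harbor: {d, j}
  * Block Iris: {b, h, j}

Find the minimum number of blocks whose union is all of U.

4

Take {Atlas, Comet, Echo, Flint}. Their union is {a, b, c, d, e, f, g, h, i, j, k}, which is all 11 points.
No 3 of the 9 blocks cover everything (all 84 combinations miss at least one point), so 4 is optimal.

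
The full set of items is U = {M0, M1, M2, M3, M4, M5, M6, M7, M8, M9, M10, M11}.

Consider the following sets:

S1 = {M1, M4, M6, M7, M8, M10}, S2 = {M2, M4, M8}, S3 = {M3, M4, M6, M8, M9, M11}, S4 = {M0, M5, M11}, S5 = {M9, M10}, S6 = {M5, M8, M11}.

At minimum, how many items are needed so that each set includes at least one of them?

3

H = {M0, M8, M9} meets every set (each contains at least one member of H), and |H| = 3.
The sets S2, S4, S5 are pairwise disjoint, so any hitting set needs a separate item for each — at least 3. Hence 3 is optimal.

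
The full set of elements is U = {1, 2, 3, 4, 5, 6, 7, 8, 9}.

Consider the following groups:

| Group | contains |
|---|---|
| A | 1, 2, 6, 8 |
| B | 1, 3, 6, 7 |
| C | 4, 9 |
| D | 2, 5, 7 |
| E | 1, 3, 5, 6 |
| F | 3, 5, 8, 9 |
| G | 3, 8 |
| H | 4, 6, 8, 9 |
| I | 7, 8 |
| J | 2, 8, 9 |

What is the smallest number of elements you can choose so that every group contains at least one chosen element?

T = {2, 4, 6, 8} meets every group (each contains at least one member of T), and |T| = 4.
No choice of 3 elements meets every group, so 4 is the minimum.

4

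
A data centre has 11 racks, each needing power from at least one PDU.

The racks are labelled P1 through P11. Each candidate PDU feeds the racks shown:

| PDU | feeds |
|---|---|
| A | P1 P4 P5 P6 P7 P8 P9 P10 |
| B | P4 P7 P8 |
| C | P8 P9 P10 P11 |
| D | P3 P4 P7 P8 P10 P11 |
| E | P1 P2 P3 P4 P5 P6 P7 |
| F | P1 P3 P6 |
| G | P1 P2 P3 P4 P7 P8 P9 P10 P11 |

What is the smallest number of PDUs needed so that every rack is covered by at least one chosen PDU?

2

Take {C, E}. Their union is {P1, P2, P3, P4, P5, P6, P7, P8, P9, P10, P11}, which is all 11 racks.
No single PDU has all 11 racks (the largest, G, has 9), so 2 is optimal.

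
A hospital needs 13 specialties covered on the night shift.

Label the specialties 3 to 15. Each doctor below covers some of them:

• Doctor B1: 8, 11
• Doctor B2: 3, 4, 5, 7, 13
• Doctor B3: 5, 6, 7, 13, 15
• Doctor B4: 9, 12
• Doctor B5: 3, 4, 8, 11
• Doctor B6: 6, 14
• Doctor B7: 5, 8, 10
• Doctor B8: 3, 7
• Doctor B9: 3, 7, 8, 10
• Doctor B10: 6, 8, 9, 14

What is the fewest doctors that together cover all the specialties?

B3 and B4 and B5 and B6 and B9 together: B3 ∪ B4 ∪ B5 ∪ B6 ∪ B9 = {3, 4, 5, 6, 7, 8, 9, 10, 11, 12, 13, 14, 15} — every specialty is covered.
No 4 of the 10 doctors cover everything (all 210 combinations miss at least one specialty), so 5 is optimal.

5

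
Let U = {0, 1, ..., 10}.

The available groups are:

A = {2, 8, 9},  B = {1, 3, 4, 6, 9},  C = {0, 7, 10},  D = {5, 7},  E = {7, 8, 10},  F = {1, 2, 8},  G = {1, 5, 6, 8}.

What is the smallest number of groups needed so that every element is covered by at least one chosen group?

A, B, C, and G cover everything between them: the union {0, 1, 2, 3, 4, 5, 6, 7, 8, 9, 10} is all of U.
No 3 of the 7 groups cover everything (all 35 combinations miss at least one element), so 4 is optimal.

4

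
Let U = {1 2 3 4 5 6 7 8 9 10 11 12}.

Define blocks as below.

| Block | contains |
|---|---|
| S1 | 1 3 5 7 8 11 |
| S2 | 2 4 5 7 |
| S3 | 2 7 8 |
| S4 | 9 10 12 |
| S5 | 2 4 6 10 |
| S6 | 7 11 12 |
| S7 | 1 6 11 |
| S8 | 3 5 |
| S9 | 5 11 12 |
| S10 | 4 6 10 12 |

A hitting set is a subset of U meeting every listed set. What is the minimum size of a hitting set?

The 4 items {2, 3, 10, 11} hit every block.
The blocks S3, S4, S7, S8 are pairwise disjoint, so any hitting set needs a separate item for each — at least 4. Hence 4 is optimal.

4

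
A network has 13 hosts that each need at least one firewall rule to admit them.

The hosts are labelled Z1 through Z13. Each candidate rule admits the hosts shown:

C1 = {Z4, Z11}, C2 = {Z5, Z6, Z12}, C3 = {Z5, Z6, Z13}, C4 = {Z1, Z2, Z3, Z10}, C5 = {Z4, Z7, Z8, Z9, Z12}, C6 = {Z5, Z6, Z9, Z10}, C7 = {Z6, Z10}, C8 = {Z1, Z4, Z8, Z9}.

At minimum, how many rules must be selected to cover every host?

C1 and C3 and C4 and C5 together: C1 ∪ C3 ∪ C4 ∪ C5 = {Z1, Z2, Z3, Z4, Z5, Z6, Z7, Z8, Z9, Z10, Z11, Z12, Z13} — every host is covered.
Only C1 contains Z11, so C1 is forced; the remaining 11 hosts need at least 3 more rules (each remaining rule adds at most 4) — so at least 4 rules are needed, and 4 is optimal.

4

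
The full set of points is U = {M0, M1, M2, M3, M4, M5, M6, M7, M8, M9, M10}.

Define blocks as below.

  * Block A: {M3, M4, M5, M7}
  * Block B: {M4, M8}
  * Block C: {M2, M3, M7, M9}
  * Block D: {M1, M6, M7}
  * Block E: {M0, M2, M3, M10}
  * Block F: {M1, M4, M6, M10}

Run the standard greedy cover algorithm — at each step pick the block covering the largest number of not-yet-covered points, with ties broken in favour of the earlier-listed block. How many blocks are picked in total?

Greedy: pick A (covers 4 new) → pick E (covers 3 new) → pick D (covers 2 new) → pick B (covers 1 new) → pick C (covers 1 new). Total picks: 5.

5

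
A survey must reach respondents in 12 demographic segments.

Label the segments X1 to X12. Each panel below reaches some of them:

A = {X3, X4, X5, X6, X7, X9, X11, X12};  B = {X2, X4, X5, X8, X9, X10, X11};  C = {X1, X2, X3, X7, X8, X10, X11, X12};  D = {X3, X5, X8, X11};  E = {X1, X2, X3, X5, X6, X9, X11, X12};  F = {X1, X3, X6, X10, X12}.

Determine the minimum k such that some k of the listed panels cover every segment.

Take {A, C}. Their union is {X1, X2, X3, X4, X5, X6, X7, X8, X9, X10, X11, X12}, which is all 12 segments.
No single panel has all 12 segments (the largest, A, has 8), so 2 is optimal.

2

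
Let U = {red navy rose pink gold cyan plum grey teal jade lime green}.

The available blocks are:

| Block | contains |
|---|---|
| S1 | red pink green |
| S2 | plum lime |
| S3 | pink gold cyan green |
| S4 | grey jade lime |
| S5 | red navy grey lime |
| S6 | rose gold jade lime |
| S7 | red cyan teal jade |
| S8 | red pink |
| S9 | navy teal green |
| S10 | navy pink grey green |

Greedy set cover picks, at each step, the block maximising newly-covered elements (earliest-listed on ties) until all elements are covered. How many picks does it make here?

Greedy: pick S3 (covers 4 new) → pick S5 (covers 4 new) → pick S6 (covers 2 new) → pick S2 (covers 1 new) → pick S7 (covers 1 new). Total picks: 5.
(The true minimum cover uses only 4 blocks, so greedy is not optimal here.)

5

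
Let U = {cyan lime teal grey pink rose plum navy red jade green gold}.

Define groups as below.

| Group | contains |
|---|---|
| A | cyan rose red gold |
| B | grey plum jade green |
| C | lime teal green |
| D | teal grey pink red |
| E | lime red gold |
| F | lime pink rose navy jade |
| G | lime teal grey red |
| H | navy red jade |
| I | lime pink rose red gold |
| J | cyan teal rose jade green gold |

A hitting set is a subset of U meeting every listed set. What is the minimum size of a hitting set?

The 3 elements {navy, red, green} hit every group.
No choice of 2 elements meets every group, so 3 is the minimum.

3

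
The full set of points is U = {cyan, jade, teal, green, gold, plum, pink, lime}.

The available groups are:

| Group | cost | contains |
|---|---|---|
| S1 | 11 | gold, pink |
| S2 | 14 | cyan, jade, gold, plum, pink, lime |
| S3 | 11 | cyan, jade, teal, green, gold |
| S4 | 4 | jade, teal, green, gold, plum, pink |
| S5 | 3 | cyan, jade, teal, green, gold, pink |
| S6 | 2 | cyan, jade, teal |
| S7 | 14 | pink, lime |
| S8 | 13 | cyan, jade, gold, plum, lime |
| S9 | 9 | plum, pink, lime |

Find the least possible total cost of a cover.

S5, S9 together cover every point (S5 ∪ S9 = {cyan, jade, teal, green, gold, plum, pink, lime}); total cost 3 + 9 = 12.
The greedy pick S5, S4, S9 costs 16; no covering selection beats 12.

12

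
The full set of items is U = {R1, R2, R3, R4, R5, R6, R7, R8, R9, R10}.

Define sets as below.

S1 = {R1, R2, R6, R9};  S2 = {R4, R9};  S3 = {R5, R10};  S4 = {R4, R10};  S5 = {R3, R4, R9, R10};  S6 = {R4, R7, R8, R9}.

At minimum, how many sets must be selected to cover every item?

4

Take {S1, S3, S5, S6}. Their union is {R1, R2, R3, R4, R5, R6, R7, R8, R9, R10}, which is all 10 items.
No 3 of the 6 sets cover everything (all 20 combinations miss at least one item), so 4 is optimal.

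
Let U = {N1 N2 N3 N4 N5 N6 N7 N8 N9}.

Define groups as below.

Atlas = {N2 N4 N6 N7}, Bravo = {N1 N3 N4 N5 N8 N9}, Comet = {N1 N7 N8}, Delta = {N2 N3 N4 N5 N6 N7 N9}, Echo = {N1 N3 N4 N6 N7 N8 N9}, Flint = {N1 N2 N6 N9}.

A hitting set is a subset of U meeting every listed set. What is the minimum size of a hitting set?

H = {N1, N2} meets every group (each contains at least one member of H), and |H| = 2.
No single item lies in every group, so at least 2 are needed and 2 is optimal.

2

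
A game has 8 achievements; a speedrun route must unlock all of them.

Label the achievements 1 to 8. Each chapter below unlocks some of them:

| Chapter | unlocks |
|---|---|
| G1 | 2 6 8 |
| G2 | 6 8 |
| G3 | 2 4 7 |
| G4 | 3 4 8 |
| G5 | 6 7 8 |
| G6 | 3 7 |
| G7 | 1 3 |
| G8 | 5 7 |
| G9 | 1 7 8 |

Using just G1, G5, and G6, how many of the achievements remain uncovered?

3

Union of G1, G5, G6 = {2, 3, 6, 7, 8}.
Not covered: 1, 4, 5 — 3 achievements.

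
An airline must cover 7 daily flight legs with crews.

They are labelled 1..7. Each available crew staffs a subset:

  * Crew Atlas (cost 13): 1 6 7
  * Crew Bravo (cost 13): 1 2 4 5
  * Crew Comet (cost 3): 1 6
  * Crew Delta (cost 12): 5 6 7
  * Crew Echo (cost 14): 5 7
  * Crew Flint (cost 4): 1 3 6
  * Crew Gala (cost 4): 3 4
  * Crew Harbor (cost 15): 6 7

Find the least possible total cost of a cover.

29

Bravo, Delta, Flint together cover every leg (Bravo ∪ Delta ∪ Flint = {1, 2, 3, 4, 5, 6, 7}); total cost 13 + 12 + 4 = 29.
The greedy pick Flint, Gala, Delta, Bravo costs 33; no covering selection beats 29.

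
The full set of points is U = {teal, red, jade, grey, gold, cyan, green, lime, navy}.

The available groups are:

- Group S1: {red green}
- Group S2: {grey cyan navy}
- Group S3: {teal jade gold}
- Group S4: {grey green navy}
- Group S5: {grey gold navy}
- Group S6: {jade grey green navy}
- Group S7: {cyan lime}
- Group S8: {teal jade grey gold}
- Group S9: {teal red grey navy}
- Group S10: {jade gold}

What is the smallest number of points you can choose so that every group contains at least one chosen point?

Take H = {red, gold, cyan, green}. Each listed group contains at least one of these, so H is a hitting set of size 4.
No choice of 3 points meets every group, so 4 is the minimum.

4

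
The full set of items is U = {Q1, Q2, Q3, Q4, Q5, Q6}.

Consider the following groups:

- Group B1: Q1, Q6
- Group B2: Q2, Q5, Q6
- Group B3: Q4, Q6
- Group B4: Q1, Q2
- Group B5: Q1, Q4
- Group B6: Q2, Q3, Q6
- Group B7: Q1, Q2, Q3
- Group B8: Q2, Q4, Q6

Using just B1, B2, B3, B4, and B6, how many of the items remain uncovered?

Union of B1, B2, B3, B4, B6 = {Q1, Q2, Q3, Q4, Q5, Q6} — that's every item, so 0 are uncovered.

0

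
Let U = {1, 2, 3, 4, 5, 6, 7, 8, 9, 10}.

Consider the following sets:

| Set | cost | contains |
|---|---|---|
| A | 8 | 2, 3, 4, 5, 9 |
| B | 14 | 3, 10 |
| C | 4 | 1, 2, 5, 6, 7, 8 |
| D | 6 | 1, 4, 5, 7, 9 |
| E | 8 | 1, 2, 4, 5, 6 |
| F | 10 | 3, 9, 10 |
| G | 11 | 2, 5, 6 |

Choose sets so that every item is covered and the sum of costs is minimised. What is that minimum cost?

20

C, D, F together cover every item (C ∪ D ∪ F = {1, 2, 3, 4, 5, 6, 7, 8, 9, 10}); total cost 4 + 6 + 10 = 20.
The greedy pick C, A, F costs 22; no covering selection beats 20.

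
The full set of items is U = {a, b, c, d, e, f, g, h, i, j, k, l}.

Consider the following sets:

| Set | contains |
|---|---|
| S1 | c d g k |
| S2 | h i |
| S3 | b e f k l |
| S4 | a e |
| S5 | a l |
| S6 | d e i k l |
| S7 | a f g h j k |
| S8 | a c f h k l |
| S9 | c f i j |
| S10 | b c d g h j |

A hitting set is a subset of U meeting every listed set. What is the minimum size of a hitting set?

4

Take T = {a, d, f, h}. Each listed set contains at least one of these, so T is a hitting set of size 4.
No choice of 3 items meets every set, so 4 is the minimum.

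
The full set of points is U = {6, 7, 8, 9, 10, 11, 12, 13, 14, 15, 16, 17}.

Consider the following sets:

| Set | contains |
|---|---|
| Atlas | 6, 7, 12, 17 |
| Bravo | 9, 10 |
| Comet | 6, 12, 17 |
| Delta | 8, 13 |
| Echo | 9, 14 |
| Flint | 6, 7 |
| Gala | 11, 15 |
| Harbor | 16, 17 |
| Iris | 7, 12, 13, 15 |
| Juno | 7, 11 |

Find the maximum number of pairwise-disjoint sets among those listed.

5

Delta, Echo, Flint, Gala, Harbor are pairwise disjoint (Delta={8,13}; Echo={9,14}; Flint={6,7}; Gala={11,15}; Harbor={16,17}).
Every remaining set overlaps one of these, and no 6 of the listed sets are pairwise disjoint, so 5 is the maximum.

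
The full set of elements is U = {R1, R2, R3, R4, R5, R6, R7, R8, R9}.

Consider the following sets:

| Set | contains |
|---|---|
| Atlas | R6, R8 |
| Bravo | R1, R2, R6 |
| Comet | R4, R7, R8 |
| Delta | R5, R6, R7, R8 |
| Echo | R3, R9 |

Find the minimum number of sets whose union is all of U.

4

Take {Bravo, Comet, Delta, Echo}. Their union is {R1, R2, R3, R4, R5, R6, R7, R8, R9}, which is all 9 elements.
Only Delta contains R5, so Delta is forced; the remaining 5 elements need at least 3 more sets (each remaining set adds at most 2) — so at least 4 sets are needed, and 4 is optimal.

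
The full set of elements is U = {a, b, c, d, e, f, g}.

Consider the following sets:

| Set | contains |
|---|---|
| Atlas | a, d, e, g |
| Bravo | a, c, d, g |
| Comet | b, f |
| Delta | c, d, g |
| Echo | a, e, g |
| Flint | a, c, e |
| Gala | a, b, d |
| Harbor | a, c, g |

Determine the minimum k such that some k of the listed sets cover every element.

3

Comet and Delta and Echo together: Comet ∪ Delta ∪ Echo = {a, b, c, d, e, f, g} — every element is covered.
Only Comet contains f, so Comet is forced; the remaining 5 elements need at least 2 more sets (each remaining set adds at most 4) — so at least 3 sets are needed, and 3 is optimal.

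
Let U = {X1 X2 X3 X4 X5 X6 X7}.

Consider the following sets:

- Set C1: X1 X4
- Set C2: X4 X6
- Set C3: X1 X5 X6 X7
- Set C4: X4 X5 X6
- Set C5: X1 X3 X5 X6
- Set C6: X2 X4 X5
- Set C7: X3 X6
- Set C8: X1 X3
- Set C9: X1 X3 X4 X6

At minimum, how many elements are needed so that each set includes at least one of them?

The 3 elements {X1, X2, X6} hit every set.
No choice of 2 elements meets every set, so 3 is the minimum.

3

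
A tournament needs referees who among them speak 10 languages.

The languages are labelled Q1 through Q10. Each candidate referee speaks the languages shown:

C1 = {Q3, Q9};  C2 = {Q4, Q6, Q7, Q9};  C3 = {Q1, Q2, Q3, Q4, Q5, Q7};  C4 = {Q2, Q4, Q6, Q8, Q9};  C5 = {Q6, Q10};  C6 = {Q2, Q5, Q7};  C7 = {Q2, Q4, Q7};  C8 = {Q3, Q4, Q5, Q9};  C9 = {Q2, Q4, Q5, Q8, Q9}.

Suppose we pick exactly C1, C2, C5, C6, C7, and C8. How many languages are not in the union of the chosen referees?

Union of C1, C2, C5, C6, C7, C8 = {Q2, Q3, Q4, Q5, Q6, Q7, Q9, Q10}.
Not covered: Q1, Q8 — 2 languages.

2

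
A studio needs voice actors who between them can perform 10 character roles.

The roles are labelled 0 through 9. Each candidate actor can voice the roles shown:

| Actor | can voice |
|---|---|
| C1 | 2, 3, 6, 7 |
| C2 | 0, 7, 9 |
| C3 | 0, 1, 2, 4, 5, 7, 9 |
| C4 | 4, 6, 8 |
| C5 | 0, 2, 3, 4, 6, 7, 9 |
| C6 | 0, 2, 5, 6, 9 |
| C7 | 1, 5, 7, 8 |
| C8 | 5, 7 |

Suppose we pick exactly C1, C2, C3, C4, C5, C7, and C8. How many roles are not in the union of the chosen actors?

0

Union of C1, C2, C3, C4, C5, C7, C8 = {0, 1, 2, 3, 4, 5, 6, 7, 8, 9} — that's every role, so 0 are uncovered.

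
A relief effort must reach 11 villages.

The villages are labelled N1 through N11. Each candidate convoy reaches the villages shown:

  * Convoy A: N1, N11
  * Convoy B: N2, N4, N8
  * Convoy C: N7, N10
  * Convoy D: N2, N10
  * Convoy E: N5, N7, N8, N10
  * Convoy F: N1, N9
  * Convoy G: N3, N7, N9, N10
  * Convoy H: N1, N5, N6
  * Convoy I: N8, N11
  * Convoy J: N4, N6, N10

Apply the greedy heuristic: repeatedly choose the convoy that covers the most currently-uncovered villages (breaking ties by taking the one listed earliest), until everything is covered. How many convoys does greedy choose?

5

Greedy: pick E (covers 4 new) → pick A (covers 2 new) → pick B (covers 2 new) → pick G (covers 2 new) → pick H (covers 1 new). Total picks: 5.
(The true minimum cover uses only 4 convoys, so greedy is not optimal here.)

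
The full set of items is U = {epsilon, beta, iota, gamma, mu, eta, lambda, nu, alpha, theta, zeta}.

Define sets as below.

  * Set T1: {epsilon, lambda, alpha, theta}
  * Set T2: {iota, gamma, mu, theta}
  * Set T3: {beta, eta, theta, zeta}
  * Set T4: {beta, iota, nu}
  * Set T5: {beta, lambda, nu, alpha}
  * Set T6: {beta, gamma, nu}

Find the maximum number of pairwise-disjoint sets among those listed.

T1, T6 are pairwise disjoint (T1={epsilon,lambda,alpha,theta}; T6={beta,gamma,nu}).
Every remaining set overlaps one of these, and no 3 of the listed sets are pairwise disjoint, so 2 is the maximum.

2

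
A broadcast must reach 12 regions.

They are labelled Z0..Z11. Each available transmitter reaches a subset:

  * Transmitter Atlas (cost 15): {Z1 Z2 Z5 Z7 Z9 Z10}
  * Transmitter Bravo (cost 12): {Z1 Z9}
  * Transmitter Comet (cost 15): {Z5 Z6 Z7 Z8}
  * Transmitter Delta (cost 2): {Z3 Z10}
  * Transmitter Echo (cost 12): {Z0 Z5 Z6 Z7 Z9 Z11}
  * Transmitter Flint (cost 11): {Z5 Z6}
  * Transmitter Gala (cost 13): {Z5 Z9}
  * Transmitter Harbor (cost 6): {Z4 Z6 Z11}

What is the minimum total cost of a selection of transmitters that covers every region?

50

Atlas, Comet, Delta, Echo, Harbor together cover every region (Atlas ∪ Comet ∪ Delta ∪ Echo ∪ Harbor = {Z0, Z1, Z2, Z3, Z4, Z5, Z6, Z7, Z8, Z9, Z10, Z11}); total cost 15 + 15 + 2 + 12 + 6 = 50.
No covering selection has total cost below 50.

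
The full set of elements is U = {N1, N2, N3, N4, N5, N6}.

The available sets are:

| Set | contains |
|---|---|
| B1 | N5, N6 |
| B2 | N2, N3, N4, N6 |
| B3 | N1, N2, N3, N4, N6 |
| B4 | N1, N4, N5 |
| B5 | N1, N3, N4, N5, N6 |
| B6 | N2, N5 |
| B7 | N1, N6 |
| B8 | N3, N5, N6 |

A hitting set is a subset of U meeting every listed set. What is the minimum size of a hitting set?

2

H = {N5, N6} meets every set (each contains at least one member of H), and |H| = 2.
The sets B6, B7 are pairwise disjoint, so any hitting set needs a separate element for each — at least 2. Hence 2 is optimal.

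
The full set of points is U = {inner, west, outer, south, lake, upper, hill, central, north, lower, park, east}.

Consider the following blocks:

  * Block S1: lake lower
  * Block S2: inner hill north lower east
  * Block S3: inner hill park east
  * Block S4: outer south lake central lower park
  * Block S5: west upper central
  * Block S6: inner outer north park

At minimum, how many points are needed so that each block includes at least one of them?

3

Take H = {inner, central, lower}. Each listed block contains at least one of these, so H is a hitting set of size 3.
The blocks S1, S3, S5 are pairwise disjoint, so any hitting set needs a separate point for each — at least 3. Hence 3 is optimal.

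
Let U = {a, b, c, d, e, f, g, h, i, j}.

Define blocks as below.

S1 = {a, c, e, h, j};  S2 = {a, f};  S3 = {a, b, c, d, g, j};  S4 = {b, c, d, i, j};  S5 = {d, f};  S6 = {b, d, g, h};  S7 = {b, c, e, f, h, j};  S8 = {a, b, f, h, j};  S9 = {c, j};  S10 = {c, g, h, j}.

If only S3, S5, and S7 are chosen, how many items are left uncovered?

1

Union of S3, S5, S7 = {a, b, c, d, e, f, g, h, j}.
Not covered: i — 1 item.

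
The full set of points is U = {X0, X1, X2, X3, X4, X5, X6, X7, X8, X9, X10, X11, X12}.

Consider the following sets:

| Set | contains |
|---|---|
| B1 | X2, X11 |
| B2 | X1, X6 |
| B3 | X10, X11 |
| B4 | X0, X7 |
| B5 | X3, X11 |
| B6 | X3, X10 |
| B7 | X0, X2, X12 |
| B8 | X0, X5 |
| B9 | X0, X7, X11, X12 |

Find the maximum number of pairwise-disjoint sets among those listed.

B1, B2, B6, B8 are pairwise disjoint (B1={X2,X11}; B2={X1,X6}; B6={X3,X10}; B8={X0,X5}).
Every remaining set overlaps one of these, and no 5 of the listed sets are pairwise disjoint, so 4 is the maximum.

4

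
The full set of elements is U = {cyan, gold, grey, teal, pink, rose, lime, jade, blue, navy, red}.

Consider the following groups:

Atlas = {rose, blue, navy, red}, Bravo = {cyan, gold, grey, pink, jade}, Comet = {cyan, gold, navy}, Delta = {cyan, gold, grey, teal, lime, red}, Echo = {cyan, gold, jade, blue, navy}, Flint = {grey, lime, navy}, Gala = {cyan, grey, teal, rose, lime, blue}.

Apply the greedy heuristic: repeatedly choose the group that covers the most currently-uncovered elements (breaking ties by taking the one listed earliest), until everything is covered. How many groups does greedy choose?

3

Greedy: pick Delta (covers 6 new) → pick Atlas (covers 3 new) → pick Bravo (covers 2 new). Total picks: 3.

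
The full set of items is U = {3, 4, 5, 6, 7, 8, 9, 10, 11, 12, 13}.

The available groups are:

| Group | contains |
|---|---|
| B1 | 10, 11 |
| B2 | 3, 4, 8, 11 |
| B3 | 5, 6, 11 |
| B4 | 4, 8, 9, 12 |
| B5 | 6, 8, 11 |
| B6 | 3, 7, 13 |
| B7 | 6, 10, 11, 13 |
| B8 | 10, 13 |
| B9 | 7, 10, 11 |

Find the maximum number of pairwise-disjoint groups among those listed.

3

B3, B4, B6 are pairwise disjoint (B3={5,6,11}; B4={4,8,9,12}; B6={3,7,13}).
Every remaining group overlaps one of these, and no 4 of the listed groups are pairwise disjoint, so 3 is the maximum.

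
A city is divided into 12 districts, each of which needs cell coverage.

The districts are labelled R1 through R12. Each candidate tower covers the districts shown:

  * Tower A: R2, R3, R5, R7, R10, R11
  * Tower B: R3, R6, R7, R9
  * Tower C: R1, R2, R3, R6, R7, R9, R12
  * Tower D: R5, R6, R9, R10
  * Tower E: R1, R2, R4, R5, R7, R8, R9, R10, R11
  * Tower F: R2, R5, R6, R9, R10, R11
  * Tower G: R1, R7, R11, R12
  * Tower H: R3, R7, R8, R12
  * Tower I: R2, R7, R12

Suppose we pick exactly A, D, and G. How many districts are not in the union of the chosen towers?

Union of A, D, G = {R1, R2, R3, R5, R6, R7, R9, R10, R11, R12}.
Not covered: R4, R8 — 2 districts.

2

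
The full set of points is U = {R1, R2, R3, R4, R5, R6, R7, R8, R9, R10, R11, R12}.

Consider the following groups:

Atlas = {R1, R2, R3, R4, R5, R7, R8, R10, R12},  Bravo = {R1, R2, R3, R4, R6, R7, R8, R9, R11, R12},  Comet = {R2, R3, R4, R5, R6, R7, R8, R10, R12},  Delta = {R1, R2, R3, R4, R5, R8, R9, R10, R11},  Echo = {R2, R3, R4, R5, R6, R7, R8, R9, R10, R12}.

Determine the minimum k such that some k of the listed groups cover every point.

Bravo and Comet together: Bravo ∪ Comet = {R1, R2, R3, R4, R5, R6, R7, R8, R9, R10, R11, R12} — every point is covered.
No single group has all 12 points (the largest, Bravo, has 10), so 2 is optimal.

2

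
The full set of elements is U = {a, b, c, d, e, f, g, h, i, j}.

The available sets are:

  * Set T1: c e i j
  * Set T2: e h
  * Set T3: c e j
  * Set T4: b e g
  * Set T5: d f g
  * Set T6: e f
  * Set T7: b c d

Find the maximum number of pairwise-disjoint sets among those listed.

2

T1, T5 are pairwise disjoint (T1={c,e,i,j}; T5={d,f,g}).
Every remaining set overlaps one of these, and no 3 of the listed sets are pairwise disjoint, so 2 is the maximum.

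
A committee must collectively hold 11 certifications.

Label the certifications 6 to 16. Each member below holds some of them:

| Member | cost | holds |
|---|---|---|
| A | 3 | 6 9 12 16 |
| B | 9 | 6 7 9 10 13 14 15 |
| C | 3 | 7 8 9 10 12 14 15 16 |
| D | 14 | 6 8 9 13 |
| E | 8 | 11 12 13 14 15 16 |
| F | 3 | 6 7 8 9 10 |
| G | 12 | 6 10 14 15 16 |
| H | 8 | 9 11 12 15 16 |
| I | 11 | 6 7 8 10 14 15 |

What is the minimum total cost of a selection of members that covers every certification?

11

E, F together cover every certification (E ∪ F = {6, 7, 8, 9, 10, 11, 12, 13, 14, 15, 16}); total cost 8 + 3 = 11.
The greedy pick C, A, E costs 14; no covering selection beats 11.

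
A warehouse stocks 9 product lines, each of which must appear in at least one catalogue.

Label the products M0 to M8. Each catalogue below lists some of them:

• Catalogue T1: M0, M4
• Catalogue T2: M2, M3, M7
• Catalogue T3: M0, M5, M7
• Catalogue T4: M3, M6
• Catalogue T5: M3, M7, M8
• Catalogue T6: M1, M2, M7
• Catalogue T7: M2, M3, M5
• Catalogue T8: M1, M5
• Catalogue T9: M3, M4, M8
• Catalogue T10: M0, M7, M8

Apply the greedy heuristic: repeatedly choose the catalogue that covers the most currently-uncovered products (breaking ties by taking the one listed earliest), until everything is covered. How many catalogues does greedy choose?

Greedy: pick T2 (covers 3 new) → pick T1 (covers 2 new) → pick T8 (covers 2 new) → pick T4 (covers 1 new) → pick T5 (covers 1 new). Total picks: 5.
(The true minimum cover uses only 4 catalogues, so greedy is not optimal here.)

5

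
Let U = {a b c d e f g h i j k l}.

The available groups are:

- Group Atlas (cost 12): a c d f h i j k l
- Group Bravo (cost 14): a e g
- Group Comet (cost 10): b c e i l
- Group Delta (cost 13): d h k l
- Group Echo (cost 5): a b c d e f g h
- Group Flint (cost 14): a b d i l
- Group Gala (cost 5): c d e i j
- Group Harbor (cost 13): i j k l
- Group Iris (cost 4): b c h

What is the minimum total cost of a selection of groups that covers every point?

Atlas, Echo together cover every point (Atlas ∪ Echo = {a, b, c, d, e, f, g, h, i, j, k, l}); total cost 12 + 5 = 17.
The greedy pick Echo, Gala, Atlas costs 22; no covering selection beats 17.

17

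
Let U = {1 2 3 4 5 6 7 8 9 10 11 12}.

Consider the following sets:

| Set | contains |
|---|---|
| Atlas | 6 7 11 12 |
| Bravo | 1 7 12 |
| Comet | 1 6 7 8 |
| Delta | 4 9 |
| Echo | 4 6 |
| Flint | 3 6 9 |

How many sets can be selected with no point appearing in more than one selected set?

2

Atlas, Delta are pairwise disjoint (Atlas={6,7,11,12}; Delta={4,9}).
Every remaining set overlaps one of these, and no 3 of the listed sets are pairwise disjoint, so 2 is the maximum.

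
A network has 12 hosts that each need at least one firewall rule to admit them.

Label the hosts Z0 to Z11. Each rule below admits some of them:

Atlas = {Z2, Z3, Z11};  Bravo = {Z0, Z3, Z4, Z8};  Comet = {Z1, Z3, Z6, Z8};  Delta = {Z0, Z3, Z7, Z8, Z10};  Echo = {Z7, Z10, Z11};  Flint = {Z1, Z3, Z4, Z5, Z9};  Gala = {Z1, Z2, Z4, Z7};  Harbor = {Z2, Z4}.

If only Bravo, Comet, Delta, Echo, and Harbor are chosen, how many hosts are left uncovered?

2

Union of Bravo, Comet, Delta, Echo, Harbor = {Z0, Z1, Z2, Z3, Z4, Z6, Z7, Z8, Z10, Z11}.
Not covered: Z5, Z9 — 2 hosts.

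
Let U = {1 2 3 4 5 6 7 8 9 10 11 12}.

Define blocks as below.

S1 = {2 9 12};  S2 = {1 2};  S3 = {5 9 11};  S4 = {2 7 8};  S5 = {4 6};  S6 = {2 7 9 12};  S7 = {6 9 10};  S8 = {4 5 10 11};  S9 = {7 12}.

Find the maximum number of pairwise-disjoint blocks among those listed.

S2, S3, S5, S9 are pairwise disjoint (S2={1,2}; S3={5,9,11}; S5={4,6}; S9={7,12}).
Every remaining block overlaps one of these, and no 5 of the listed blocks are pairwise disjoint, so 4 is the maximum.

4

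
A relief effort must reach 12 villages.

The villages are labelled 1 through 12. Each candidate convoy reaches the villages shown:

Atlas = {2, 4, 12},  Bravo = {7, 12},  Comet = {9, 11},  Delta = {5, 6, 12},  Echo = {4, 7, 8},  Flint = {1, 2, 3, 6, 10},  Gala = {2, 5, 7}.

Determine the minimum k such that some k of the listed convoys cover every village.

Take {Comet, Delta, Echo, Flint}. Their union is {1, 2, 3, 4, 5, 6, 7, 8, 9, 10, 11, 12}, which is all 12 villages.
Only Flint contains 1, so Flint is forced; the remaining 7 villages need at least 3 more convoys (each remaining convoy adds at most 3) — so at least 4 convoys are needed, and 4 is optimal.

4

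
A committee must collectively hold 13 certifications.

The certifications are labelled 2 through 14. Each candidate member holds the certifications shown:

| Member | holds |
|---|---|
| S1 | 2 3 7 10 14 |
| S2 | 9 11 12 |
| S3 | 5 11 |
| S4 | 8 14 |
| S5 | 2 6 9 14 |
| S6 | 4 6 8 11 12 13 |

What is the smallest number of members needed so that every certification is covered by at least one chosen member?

4

Take {S1, S2, S3, S6}. Their union is {2, 3, 4, 5, 6, 7, 8, 9, 10, 11, 12, 13, 14}, which is all 13 certifications.
Only S3 contains 5, so S3 is forced; the remaining 11 certifications need at least 3 more members (each remaining member adds at most 5) — so at least 4 members are needed, and 4 is optimal.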